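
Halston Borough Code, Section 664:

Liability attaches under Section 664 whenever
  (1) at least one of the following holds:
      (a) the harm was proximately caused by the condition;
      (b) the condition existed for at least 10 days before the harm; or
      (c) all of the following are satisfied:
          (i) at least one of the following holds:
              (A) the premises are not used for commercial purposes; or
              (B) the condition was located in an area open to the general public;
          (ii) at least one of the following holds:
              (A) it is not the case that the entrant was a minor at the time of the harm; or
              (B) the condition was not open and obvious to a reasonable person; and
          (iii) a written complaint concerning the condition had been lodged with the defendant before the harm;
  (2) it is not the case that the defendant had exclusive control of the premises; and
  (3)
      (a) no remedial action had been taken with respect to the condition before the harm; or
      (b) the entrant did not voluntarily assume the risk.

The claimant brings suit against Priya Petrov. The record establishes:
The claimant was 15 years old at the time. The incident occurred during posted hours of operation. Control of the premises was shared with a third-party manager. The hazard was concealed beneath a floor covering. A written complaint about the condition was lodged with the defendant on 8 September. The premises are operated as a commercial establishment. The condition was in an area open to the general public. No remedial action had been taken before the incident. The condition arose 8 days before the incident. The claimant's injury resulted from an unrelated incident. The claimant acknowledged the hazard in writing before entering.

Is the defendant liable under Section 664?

(a) proximate cause — not met.
(b) condition ≥10 days old — fails.
(A) not (commercial use) — not met.
(B) public area — holds.
So (i) is satisfied (F OR T).
(A) not (entrant a minor) — not satisfied.
(B) not open/obvious — met.
(ii): F OR T → true.
(iii) complaint lodged — met.
(c) = T AND T AND T = true.
(1): F OR F OR T → true.
(2) not (exclusive control) — satisfied.
(a) no remedial action — satisfied.
(b) no assumed risk — not satisfied.
(3) = T OR F = true.
Overall = T AND T AND T = true.

Yes — liable.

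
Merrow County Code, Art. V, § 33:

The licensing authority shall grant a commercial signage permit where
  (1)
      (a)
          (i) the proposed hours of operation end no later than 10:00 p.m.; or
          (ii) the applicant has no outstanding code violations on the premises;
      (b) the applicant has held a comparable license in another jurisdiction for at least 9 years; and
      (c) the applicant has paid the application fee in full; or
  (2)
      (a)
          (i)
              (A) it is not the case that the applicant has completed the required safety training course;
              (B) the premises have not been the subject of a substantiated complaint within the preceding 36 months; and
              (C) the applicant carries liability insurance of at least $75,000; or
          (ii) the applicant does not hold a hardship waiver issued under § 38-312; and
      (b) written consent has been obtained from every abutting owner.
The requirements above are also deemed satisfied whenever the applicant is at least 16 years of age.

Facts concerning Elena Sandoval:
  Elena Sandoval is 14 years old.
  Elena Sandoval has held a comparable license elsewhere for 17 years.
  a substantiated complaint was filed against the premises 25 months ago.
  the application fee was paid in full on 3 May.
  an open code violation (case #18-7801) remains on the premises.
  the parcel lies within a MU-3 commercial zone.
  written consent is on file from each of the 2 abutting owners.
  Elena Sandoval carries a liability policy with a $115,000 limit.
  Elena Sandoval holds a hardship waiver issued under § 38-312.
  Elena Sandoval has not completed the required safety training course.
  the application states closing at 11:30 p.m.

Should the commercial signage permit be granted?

(i) closes by 10 p.m. — fails.
(ii) no code violations — not met.
(a) = F OR F = false.
(b) prior license ≥ 9 yr — satisfied.
(c) fee paid — satisfied.
(1) = F AND T AND T = false.
(A) not (safety training) — holds.
(B) no complaint in 36 mo. — not met.
(C) insurance ≥ $75,000 — satisfied.
(i): T AND F AND T → false.
(ii) not (hardship waiver) — not met.
(a): F OR F → false.
(b) all abutters consent — met.
(2) = F AND T = false.
Overall: F OR F → false.
Exception (age ≥ 16) — not satisfied.
Result: main false OR exception false → false.

No — denied.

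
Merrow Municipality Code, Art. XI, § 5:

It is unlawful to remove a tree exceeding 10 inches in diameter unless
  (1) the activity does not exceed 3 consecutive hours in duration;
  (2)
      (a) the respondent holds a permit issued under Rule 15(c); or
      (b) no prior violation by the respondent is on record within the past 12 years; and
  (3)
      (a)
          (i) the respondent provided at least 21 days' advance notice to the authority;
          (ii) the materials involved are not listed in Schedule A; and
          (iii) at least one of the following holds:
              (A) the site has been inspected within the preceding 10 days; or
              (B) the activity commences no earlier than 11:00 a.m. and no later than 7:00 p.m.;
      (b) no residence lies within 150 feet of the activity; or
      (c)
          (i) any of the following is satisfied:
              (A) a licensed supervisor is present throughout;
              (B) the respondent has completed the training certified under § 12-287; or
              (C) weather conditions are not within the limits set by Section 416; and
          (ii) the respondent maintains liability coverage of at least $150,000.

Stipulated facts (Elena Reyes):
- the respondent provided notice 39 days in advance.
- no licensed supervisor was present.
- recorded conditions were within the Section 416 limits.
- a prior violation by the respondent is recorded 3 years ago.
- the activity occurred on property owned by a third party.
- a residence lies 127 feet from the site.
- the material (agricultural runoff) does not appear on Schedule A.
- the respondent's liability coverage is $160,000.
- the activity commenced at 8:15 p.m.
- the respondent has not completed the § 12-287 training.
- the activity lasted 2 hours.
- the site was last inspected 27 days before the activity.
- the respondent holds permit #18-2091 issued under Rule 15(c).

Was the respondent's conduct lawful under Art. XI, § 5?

(1) ≤ 3 hrs duration — holds.
(a) holds permit — satisfied.
(b) no prior violation — fails.
So (2) is satisfied (T OR F).
(i) ≥21 days' notice — met.
(ii) not (Schedule A material) — holds.
(A) site inspected — fails.
(B) start within hours — fails.
(iii): F OR F → false.
(a): T AND T AND F → false.
(b) no residence in 150 ft — fails.
(A) supervisor present — fails.
(B) training certified — not met.
(C) not (weather ok) — fails.
(i): F OR F OR F → false.
(ii) coverage ≥ $150,000 — holds.
(c) = F AND T = false.
(3): F OR F OR F → false.
Overall: T AND T AND F → false.

No — unlawful.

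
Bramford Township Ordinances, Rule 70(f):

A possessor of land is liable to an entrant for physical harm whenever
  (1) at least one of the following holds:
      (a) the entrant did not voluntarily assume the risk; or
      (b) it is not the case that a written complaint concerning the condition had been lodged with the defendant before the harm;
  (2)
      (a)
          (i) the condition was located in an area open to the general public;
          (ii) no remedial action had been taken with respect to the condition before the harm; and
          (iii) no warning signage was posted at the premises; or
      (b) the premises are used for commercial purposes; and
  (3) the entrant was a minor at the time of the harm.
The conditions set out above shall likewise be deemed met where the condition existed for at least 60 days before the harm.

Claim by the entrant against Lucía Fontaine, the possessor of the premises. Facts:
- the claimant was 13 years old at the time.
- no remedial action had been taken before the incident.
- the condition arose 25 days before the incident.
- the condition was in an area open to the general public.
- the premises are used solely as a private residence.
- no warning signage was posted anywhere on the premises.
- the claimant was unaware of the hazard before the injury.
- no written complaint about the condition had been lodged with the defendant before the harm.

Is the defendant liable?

Yes — liable.

(a) no assumed risk — met.
(b) not (complaint lodged) — met.
So (1) is satisfied (T OR T).
(i) public area — satisfied.
(ii) no remedial action — met.
(iii) no signage posted — holds.
(a) = T AND T AND T = true.
(b) commercial use — fails.
So (2) is satisfied (T OR F).
(3) entrant a minor — met.
Overall: T AND T AND T → true.
Exception (condition ≥60 days old) — not satisfied.
Result: main true OR exception false → true.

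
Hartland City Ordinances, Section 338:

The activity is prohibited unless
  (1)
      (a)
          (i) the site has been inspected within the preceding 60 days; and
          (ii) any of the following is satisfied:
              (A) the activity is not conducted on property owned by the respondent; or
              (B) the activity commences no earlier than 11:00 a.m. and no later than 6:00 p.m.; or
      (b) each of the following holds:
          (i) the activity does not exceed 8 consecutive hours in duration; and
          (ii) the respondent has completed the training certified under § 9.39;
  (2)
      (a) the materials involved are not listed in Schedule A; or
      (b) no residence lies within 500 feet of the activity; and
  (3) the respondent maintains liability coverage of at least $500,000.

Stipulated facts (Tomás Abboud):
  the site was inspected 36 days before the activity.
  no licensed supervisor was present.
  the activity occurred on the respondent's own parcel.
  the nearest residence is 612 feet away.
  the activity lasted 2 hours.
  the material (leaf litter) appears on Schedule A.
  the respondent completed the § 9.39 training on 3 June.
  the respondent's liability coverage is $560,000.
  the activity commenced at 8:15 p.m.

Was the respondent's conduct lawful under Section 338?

(i) site inspected — holds.
(A) not (own property) — fails.
(B) start within hours — not met.
(ii) = F OR F = false.
(a): T AND F → false.
(i) ≤ 8 hrs duration — holds.
(ii) training certified — satisfied.
(b): T AND T → true.
(1): F OR T → true.
(a) not (Schedule A material) — not satisfied.
(b) no residence in 500 ft — met.
(2) = F OR T = true.
(3) coverage ≥ $500,000 — satisfied.
So Overall is satisfied (T AND T AND T).

Yes — lawful.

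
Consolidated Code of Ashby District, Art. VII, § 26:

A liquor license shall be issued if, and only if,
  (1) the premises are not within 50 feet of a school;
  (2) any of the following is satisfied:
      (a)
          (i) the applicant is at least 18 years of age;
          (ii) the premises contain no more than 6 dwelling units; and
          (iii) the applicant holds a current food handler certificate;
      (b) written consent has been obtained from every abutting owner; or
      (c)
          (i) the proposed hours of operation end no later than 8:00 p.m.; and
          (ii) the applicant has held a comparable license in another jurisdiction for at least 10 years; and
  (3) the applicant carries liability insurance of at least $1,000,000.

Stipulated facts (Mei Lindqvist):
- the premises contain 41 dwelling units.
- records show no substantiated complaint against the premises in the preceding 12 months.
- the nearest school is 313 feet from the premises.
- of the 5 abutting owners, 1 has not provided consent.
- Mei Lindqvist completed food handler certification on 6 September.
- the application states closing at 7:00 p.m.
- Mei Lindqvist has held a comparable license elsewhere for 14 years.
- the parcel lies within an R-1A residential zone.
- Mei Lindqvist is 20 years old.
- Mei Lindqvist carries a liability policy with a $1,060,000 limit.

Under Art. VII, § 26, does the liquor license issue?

Yes — granted.

(1) ≥50 ft from school — holds.
(i) age ≥ 18 — met.
(ii) ≤ 6 units — not satisfied.
(iii) food handler cert. — met.
(a): T AND F AND T → false.
(b) all abutters consent — not satisfied.
(i) closes by 8 p.m. — met.
(ii) prior license ≥ 10 yr — met.
So (c) is satisfied (T AND T).
So (2) is satisfied (F OR F OR T).
(3) insurance ≥ $1,000,000 — met.
So Overall is satisfied (T AND T AND T).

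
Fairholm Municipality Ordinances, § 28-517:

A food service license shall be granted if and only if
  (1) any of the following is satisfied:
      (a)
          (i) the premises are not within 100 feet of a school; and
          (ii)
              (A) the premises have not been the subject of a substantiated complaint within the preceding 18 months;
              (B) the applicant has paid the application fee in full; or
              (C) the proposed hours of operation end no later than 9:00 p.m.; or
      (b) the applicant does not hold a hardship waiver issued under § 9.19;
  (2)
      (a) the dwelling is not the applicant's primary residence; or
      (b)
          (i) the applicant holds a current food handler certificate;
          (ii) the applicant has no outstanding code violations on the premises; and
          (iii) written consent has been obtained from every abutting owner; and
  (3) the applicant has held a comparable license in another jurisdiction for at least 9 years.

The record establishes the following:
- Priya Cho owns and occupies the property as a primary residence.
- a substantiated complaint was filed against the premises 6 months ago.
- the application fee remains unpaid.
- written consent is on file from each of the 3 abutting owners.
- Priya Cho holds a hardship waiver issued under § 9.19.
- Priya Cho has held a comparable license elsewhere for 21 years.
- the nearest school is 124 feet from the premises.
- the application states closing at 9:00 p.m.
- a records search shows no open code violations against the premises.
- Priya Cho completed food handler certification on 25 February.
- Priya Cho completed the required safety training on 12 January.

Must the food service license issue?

(i) ≥100 ft from school — met.
(A) no complaint in 18 mo. — not met.
(B) fee paid — fails.
(C) closes by 9 p.m. — satisfied.
(ii) = F OR F OR T = true.
(a) = T AND T = true.
(b) not (hardship waiver) — not met.
(1): T OR F → true.
(a) not (primary residence) — not satisfied.
(i) food handler cert. — met.
(ii) no code violations — satisfied.
(iii) all abutters consent — holds.
(b): T AND T AND T → true.
(2) = F OR T = true.
(3) prior license ≥ 9 yr — satisfied.
Overall: T AND T AND T → true.

Yes — granted.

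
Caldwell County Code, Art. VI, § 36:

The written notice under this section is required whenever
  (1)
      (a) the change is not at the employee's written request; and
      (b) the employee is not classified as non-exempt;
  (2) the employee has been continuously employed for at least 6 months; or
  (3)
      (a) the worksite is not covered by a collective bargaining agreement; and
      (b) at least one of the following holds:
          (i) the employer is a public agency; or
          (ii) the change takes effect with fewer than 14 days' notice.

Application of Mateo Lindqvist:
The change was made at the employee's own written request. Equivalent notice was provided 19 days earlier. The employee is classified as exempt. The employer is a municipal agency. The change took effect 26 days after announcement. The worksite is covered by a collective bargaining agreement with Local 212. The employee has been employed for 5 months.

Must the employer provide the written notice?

(a) not employee-requested — not met.
(b) not (non-exempt) — met.
(1) = F AND T = false.
(2) tenure ≥ 6 mo. — not met.
(a) no CBA — not satisfied.
(i) public agency — satisfied.
(ii) < 14 days' notice — fails.
So (b) is satisfied (T OR F).
(3): F AND T → false.
Overall: F OR F OR F → false.

No — not required.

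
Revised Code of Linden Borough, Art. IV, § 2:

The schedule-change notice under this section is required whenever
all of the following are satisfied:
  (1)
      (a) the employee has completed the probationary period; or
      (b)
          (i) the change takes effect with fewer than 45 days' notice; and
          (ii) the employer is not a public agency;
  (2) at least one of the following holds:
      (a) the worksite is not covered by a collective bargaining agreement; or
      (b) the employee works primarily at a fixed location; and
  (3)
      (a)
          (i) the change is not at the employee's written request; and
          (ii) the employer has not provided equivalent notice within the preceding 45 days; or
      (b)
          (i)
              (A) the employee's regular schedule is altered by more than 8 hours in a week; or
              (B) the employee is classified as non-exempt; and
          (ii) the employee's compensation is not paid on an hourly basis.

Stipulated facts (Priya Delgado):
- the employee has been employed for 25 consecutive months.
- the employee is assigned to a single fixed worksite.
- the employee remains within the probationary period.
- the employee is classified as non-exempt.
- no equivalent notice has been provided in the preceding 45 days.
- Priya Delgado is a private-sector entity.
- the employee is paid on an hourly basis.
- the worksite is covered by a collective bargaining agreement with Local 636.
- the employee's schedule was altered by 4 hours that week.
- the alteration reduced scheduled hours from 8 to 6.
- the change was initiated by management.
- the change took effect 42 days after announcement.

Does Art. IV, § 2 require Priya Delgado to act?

(a) past probation — not met.
(i) < 45 days' notice — satisfied.
(ii) not (public agency) — satisfied.
(b) = T AND T = true.
(1) = F OR T = true.
(a) no CBA — not satisfied.
(b) fixed location — met.
So (2) is satisfied (F OR T).
(i) not employee-requested — satisfied.
(ii) no recent notice — met.
(a) = T AND T = true.
(A) schedule shift > 8h — not satisfied.
(B) non-exempt — met.
(i) = F OR T = true.
(ii) not (hourly-paid) — not met.
(b): T AND F → false.
(3): T OR F → true.
So Overall is satisfied (T AND T AND T).

Yes — required.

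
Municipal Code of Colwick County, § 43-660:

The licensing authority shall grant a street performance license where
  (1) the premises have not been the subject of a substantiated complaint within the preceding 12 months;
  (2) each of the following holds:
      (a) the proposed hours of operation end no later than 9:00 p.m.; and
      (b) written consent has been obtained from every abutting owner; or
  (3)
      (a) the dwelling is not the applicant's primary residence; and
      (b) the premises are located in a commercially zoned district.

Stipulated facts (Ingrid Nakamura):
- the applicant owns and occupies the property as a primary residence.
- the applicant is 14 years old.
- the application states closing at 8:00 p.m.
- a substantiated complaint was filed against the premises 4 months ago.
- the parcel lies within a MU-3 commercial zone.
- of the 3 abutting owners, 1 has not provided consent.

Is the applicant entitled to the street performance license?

(1) no complaint in 12 mo. — not met.
(a) closes by 9 p.m. — met.
(b) all abutters consent — not met.
(2) = T AND F = false.
(a) not (primary residence) — not met.
(b) commercially zoned — holds.
So (3) is not satisfied (F AND T).
So Overall is not satisfied (F OR F OR F).

No — denied.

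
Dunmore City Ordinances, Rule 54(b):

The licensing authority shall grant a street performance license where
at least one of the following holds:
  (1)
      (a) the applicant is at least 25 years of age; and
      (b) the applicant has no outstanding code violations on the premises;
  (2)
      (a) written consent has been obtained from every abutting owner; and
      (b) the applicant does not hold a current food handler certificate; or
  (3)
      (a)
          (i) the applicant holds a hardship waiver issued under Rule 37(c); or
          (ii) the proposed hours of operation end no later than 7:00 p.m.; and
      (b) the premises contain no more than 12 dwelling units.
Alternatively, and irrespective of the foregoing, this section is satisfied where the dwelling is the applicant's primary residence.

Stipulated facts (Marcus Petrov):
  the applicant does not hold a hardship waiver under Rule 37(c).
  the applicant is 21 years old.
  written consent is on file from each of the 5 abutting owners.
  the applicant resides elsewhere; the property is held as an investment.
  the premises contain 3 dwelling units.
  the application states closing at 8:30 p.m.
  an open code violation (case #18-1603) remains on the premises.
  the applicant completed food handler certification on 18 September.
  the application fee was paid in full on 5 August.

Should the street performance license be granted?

No — denied.

(a) age ≥ 25 — fails.
(b) no code violations — not met.
So (1) is not satisfied (F AND F).
(a) all abutters consent — holds.
(b) not (food handler cert.) — fails.
(2): T AND F → false.
(i) hardship waiver — not satisfied.
(ii) closes by 7 p.m. — fails.
(a) = F OR F = false.
(b) ≤ 12 units — satisfied.
(3): F AND T → false.
So Overall is not satisfied (F OR F OR F).
Exception (primary residence) — not satisfied.
Result: main false OR exception false → false.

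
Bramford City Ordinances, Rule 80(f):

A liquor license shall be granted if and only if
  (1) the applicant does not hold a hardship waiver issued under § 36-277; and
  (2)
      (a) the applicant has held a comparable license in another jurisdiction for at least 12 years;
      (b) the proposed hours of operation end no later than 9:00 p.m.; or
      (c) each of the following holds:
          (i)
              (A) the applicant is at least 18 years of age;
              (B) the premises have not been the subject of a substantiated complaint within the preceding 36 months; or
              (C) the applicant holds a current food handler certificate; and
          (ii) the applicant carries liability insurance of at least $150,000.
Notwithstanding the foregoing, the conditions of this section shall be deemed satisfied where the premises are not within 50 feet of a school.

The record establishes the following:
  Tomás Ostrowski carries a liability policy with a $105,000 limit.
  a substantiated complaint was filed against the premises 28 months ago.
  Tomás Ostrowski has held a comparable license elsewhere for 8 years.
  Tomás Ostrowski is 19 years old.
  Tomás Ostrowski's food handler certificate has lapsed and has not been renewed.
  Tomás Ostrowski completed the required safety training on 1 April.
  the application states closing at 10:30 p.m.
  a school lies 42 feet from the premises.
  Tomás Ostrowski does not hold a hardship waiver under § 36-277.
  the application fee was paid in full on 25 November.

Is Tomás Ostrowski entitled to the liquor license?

No — denied.

(1) not (hardship waiver) — satisfied.
(a) prior license ≥ 12 yr — fails.
(b) closes by 9 p.m. — not satisfied.
(A) age ≥ 18 — holds.
(B) no complaint in 36 mo. — fails.
(C) food handler cert. — not satisfied.
(i) = T OR F OR F = true.
(ii) insurance ≥ $150,000 — not satisfied.
(c) = T AND F = false.
(2): F OR F OR F → false.
Overall: T AND F → false.
Exception (≥50 ft from school) — not satisfied.
Result: main false OR exception false → false.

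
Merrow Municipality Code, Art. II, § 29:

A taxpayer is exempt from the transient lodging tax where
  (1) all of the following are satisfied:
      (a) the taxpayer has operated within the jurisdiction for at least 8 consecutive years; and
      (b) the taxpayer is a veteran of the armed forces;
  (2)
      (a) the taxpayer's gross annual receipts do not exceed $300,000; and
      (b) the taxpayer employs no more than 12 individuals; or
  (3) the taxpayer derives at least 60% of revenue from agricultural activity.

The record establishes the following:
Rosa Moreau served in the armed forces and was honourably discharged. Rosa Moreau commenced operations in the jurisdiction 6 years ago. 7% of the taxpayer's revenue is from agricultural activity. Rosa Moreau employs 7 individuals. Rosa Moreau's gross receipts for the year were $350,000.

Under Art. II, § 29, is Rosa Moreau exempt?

No — not exempt.

(a) ≥ 8 yrs in jurisdiction — fails.
(b) veteran — met.
(1): F AND T → false.
(a) receipts ≤ $300,000 — not satisfied.
(b) ≤ 12 employees — satisfied.
(2): F AND T → false.
(3) ≥60% agricultural — fails.
So Overall is not satisfied (F OR F OR F).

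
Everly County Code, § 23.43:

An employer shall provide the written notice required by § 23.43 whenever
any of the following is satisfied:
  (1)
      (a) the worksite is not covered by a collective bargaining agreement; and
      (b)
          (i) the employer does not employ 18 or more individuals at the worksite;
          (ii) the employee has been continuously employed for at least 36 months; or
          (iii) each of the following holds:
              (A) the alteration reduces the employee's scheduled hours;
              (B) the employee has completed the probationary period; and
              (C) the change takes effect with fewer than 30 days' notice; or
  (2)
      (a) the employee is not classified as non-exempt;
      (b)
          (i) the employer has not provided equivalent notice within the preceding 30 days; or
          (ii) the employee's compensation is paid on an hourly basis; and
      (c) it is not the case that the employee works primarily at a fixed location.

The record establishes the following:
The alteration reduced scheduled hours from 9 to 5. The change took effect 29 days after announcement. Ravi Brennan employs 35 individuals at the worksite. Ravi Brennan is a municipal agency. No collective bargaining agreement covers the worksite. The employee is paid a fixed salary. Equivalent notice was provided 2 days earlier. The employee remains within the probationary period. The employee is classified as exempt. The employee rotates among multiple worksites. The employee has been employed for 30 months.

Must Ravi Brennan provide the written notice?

(a) no CBA — holds.
(i) not (≥ 18 at site) — not met.
(ii) tenure ≥ 36 mo. — fails.
(A) hours reduced — satisfied.
(B) past probation — fails.
(C) < 30 days' notice — satisfied.
So (iii) is not satisfied (T AND F AND T).
(b) = F OR F OR F = false.
So (1) is not satisfied (T AND F).
(a) not (non-exempt) — met.
(i) no recent notice — fails.
(ii) hourly-paid — fails.
(b) = F OR F = false.
(c) not (fixed location) — holds.
(2): T AND F AND T → false.
Overall: F OR F → false.

No — not required.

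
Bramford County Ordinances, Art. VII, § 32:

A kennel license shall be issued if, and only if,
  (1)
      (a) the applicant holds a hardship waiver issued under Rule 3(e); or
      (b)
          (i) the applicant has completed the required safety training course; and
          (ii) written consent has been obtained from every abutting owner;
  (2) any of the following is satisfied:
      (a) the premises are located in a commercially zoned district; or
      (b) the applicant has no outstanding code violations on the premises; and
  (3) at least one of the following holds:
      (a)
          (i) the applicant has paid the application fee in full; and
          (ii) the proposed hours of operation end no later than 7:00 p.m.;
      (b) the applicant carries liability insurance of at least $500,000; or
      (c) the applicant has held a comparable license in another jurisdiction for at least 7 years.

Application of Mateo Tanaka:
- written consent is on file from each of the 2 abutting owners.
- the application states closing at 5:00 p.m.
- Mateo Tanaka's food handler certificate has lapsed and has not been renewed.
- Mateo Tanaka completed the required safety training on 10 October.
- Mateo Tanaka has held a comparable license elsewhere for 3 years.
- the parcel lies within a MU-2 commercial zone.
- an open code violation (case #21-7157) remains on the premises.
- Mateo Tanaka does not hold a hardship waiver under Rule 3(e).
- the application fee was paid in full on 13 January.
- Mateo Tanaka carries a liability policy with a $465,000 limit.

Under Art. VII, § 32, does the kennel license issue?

Yes — granted.

(a) hardship waiver — not satisfied.
(i) safety training — met.
(ii) all abutters consent — holds.
(b): T AND T → true.
(1) = F OR T = true.
(a) commercially zoned — holds.
(b) no code violations — fails.
So (2) is satisfied (T OR F).
(i) fee paid — met.
(ii) closes by 7 p.m. — satisfied.
(a): T AND T → true.
(b) insurance ≥ $500,000 — fails.
(c) prior license ≥ 7 yr — not satisfied.
(3): T OR F OR F → true.
Overall: T AND T AND T → true.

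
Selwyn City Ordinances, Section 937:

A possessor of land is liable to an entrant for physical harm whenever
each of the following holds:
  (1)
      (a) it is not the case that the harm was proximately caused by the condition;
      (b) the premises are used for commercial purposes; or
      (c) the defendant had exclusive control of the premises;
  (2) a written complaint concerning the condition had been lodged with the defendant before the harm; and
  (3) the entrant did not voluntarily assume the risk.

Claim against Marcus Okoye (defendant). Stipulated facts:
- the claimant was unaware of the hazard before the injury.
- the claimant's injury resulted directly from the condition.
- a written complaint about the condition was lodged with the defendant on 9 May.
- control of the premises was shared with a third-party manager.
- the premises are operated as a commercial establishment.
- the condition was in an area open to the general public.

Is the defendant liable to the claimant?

(a) not (proximate cause) — fails.
(b) commercial use — met.
(c) exclusive control — not met.
(1): F OR T OR F → true.
(2) complaint lodged — holds.
(3) no assumed risk — satisfied.
Overall = T AND T AND T = true.

Yes — liable.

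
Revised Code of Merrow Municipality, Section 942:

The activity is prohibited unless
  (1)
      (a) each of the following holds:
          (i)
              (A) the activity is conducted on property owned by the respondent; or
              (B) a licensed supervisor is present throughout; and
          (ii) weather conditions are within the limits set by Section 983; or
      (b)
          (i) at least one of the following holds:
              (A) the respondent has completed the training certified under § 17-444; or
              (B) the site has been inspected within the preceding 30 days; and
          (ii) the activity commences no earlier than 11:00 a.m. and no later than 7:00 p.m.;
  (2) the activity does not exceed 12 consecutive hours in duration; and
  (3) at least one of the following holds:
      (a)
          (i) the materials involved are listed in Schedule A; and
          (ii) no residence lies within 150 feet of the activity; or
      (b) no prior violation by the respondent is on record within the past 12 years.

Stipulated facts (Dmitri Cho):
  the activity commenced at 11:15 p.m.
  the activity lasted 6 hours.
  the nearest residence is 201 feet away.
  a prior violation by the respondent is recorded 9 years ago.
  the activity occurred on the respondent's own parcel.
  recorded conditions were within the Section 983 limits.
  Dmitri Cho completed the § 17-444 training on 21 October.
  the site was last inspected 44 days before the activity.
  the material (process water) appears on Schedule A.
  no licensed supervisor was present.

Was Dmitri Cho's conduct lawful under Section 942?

(A) own property — satisfied.
(B) supervisor present — fails.
(i) = T OR F = true.
(ii) weather ok — satisfied.
(a) = T AND T = true.
(A) training certified — met.
(B) site inspected — fails.
So (i) is satisfied (T OR F).
(ii) start within hours — fails.
So (b) is not satisfied (T AND F).
So (1) is satisfied (T OR F).
(2) ≤ 12 hrs duration — satisfied.
(i) Schedule A material — met.
(ii) no residence in 150 ft — satisfied.
(a) = T AND T = true.
(b) no prior violation — fails.
So (3) is satisfied (T OR F).
So Overall is satisfied (T AND T AND T).

Yes — lawful.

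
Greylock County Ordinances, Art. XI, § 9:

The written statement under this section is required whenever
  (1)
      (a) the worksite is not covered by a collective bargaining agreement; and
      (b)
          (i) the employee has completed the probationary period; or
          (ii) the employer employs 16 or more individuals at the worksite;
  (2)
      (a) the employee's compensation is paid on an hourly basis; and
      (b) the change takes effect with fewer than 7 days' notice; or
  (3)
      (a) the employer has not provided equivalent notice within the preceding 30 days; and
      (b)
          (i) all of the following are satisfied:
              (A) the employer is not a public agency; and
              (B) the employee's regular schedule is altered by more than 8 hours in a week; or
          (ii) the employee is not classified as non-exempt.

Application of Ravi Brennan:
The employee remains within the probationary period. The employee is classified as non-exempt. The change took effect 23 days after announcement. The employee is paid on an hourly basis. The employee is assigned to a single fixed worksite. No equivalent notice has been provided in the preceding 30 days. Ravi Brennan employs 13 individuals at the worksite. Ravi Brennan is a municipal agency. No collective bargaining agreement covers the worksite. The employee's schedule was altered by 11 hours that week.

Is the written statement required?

No — not required.

(a) no CBA — met.
(i) past probation — not satisfied.
(ii) ≥ 16 at site — not met.
So (b) is not satisfied (F OR F).
(1): T AND F → false.
(a) hourly-paid — holds.
(b) < 7 days' notice — not met.
So (2) is not satisfied (T AND F).
(a) no recent notice — holds.
(A) not (public agency) — fails.
(B) schedule shift > 8h — satisfied.
So (i) is not satisfied (F AND T).
(ii) not (non-exempt) — not met.
(b): F OR F → false.
So (3) is not satisfied (T AND F).
Overall: F OR F OR F → false.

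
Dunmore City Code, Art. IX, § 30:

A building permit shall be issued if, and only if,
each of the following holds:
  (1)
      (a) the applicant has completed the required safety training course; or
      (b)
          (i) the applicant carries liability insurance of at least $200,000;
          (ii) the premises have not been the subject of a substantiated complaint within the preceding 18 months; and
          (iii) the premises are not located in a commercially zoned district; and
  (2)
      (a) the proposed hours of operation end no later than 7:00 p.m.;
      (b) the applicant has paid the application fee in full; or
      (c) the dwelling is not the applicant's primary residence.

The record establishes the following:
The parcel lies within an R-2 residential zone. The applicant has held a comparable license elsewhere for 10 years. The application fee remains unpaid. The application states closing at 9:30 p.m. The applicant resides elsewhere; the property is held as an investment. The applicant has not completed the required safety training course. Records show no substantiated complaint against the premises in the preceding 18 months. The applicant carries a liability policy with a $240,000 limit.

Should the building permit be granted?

(a) safety training — not satisfied.
(i) insurance ≥ $200,000 — satisfied.
(ii) no complaint in 18 mo. — satisfied.
(iii) not (commercially zoned) — satisfied.
(b): T AND T AND T → true.
(1) = F OR T = true.
(a) closes by 7 p.m. — not met.
(b) fee paid — not met.
(c) not (primary residence) — met.
So (2) is satisfied (F OR F OR T).
So Overall is satisfied (T AND T).

Yes — granted.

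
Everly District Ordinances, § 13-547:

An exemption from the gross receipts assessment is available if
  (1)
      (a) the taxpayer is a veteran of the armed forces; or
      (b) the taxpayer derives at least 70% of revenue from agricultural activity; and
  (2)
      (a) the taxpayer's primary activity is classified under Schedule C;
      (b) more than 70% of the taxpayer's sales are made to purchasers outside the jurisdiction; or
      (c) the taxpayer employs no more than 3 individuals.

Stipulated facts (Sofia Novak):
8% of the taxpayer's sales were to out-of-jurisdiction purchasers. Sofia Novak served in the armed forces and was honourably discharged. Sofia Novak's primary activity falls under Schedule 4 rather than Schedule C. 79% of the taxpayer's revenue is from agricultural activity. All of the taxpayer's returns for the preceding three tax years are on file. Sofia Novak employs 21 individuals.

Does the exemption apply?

(a) veteran — met.
(b) ≥70% agricultural — holds.
(1): T OR T → true.
(a) Schedule C activity — not met.
(b) >70% out-of-jur. sales — not met.
(c) ≤ 3 employees — fails.
(2) = F OR F OR F = false.
Overall: T AND F → false.

No — not exempt.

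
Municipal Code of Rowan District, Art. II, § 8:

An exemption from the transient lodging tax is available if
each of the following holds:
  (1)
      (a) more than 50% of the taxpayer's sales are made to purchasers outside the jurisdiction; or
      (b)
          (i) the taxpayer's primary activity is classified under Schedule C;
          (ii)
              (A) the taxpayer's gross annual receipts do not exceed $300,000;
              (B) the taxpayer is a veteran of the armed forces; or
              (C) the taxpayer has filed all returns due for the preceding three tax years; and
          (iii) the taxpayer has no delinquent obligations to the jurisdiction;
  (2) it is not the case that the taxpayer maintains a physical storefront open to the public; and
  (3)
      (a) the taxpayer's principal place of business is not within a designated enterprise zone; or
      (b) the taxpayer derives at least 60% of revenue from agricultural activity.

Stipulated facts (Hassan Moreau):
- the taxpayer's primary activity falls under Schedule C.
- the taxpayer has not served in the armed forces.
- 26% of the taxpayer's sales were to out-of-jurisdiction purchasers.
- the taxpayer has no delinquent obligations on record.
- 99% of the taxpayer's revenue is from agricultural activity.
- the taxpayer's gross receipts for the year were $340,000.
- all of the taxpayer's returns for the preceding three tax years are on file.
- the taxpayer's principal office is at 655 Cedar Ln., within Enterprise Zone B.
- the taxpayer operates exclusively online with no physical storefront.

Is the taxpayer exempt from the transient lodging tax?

Yes — exempt.

(a) >50% out-of-jur. sales — not satisfied.
(i) Schedule C activity — holds.
(A) receipts ≤ $300,000 — not met.
(B) veteran — fails.
(C) returns current — satisfied.
(ii) = F OR F OR T = true.
(iii) no delinquency — satisfied.
(b): T AND T AND T → true.
(1): F OR T → true.
(2) not (has storefront) — holds.
(a) not (in enterprise zone) — not met.
(b) ≥60% agricultural — holds.
(3): F OR T → true.
So Overall is satisfied (T AND T AND T).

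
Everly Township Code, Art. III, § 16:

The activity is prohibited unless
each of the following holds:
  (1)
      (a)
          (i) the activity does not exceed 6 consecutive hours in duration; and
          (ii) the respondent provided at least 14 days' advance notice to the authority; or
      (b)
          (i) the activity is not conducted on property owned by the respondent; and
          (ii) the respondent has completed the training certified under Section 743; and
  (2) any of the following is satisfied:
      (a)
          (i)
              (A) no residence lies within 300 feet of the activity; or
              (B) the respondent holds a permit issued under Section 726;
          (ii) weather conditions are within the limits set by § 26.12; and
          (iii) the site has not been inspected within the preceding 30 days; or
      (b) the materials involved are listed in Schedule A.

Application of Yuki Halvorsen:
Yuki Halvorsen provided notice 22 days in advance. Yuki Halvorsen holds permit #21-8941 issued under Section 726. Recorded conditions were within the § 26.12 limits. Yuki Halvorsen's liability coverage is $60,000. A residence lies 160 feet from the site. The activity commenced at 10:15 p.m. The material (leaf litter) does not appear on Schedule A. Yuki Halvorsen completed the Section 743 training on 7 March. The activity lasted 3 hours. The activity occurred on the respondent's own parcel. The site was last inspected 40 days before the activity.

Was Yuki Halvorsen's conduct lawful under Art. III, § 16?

Yes — lawful.

(i) ≤ 6 hrs duration — met.
(ii) ≥14 days' notice — holds.
So (a) is satisfied (T AND T).
(i) not (own property) — fails.
(ii) training certified — met.
(b): F AND T → false.
(1): T OR F → true.
(A) no residence in 300 ft — not met.
(B) holds permit — holds.
(i): F OR T → true.
(ii) weather ok — satisfied.
(iii) not (site inspected) — met.
So (a) is satisfied (T AND T AND T).
(b) Schedule A material — not met.
So (2) is satisfied (T OR F).
Overall: T AND T → true.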